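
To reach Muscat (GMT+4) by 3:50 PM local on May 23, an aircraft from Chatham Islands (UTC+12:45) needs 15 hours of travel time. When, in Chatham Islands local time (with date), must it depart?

Target arrival in UTC: 3:50 PM − 4:00 = 11:50 AM on May 23.
Subtract 15 hours → departure 8:50 PM UTC on May 22.
Chatham Islands is UTC+12:45: 8:50 PM + 12:45 = 9:35 AM on May 23.

9:35 AM on May 23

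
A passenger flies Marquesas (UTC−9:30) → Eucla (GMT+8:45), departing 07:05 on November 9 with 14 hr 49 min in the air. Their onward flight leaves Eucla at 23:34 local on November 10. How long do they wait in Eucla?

7 hours 25 minutes

Convert departure to UTC: 07:05 + 9:30 = 16:35 UTC on Nov 9.
Add 14 hours and 49 minutes flight time → 07:24 UTC (Nov 10).
Eucla is UTC+8:45, so local arrival = 07:24 + 8:45 = 16:09 on Nov 10.
Layover = 23:34 − 16:09 = 7 hours 25 minutes.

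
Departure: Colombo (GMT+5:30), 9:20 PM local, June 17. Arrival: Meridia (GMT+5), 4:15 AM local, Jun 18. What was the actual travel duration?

7 hours 25 minutes

Meridia is 0:30 behind Colombo.
Clock-face elapsed time (ignoring zones) is 6 hours 55 minutes.
Actual elapsed = 6 hours 55 minutes + 0:30 = 7 hours 25 minutes.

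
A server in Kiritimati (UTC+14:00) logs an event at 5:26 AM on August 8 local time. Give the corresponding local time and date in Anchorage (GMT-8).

7:26 AM on August 7

In UTC: 5:26 AM − 14:00 = 3:26 PM on Aug 7.
Anchorage is UTC−8:00: 3:26 PM − 8:00 = 7:26 AM on Aug 7.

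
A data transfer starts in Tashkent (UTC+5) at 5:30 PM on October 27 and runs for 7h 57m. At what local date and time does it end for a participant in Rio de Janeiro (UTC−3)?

Convert start to UTC: 5:30 PM − 5:00 = 12:30 PM UTC on Oct 27.
Add 7 hours 57 minutes duration → 8:27 PM UTC.
Rio de Janeiro is UTC−3:00, so local end time = 8:27 PM − 3:00 = 5:27 PM on Oct 27.

5:27 PM on October 27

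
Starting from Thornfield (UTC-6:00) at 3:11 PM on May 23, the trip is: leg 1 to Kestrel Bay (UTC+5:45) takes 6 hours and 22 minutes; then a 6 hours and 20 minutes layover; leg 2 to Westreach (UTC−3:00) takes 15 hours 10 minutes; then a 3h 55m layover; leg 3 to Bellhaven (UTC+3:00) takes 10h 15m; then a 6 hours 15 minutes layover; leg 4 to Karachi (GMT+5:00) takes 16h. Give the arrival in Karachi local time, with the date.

Convert departure to UTC: 3:11 PM + 6:00 = 9:11 PM UTC on May 23.
Add 6 hours and 22 minutes leg 1 → 3:33 AM UTC (May 24).
Add 6 hours 20 minutes layover in Kestrel Bay → 9:53 AM UTC.
Add 15 hours 10 minutes leg 2 → 1:03 AM UTC (May 25).
Add 3 hours 55 minutes layover in Westreach → 4:58 AM UTC.
Add 10 hours 15 minutes leg 3 → 3:13 PM UTC.
Add 6 hours 15 minutes layover in Bellhaven → 9:28 PM UTC.
Add 16 hours leg 4 → 1:28 PM UTC (May 26).
Karachi is UTC+5:00, so local arrival = 1:28 PM + 5:00 = 6:28 PM on May 26.

6:28 PM on May 26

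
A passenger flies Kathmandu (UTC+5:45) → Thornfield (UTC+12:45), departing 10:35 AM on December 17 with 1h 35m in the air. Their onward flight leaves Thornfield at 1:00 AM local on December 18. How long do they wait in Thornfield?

5 hours 50 minutes

Convert departure to UTC: 10:35 AM − 5:45 = 4:50 AM UTC on Dec 17.
Add 1 hour and 35 minutes flight time → 6:25 AM UTC.
Thornfield is UTC+12:45, so local arrival = 6:25 AM + 12:45 = 7:10 PM on Dec 17.
Layover = 1:00 AM − 7:10 PM (+1 day) = 5 hours 50 minutes.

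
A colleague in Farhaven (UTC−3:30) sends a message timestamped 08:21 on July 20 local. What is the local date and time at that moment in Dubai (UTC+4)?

Dubai is 7:30 ahead of Farhaven.
Shift by the zone difference: 08:21 + 7:30 = 15:51 on Jul 20 in Dubai.

15:51 on Jul 20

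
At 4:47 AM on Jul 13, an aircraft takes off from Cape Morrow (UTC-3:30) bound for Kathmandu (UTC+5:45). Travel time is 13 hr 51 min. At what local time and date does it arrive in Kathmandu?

3:53 AM on July 14

Convert departure to UTC: 4:47 AM + 3:30 = 8:17 AM UTC on Jul 13.
Add 13 hours and 51 minutes travel time → 10:08 PM UTC.
Kathmandu is UTC+5:45, so local arrival = 10:08 PM + 5:45 = 3:53 AM on Jul 14.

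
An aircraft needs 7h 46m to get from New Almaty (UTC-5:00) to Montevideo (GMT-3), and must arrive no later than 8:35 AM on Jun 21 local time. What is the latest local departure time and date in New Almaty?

Target arrival in UTC: 8:35 AM + 3:00 = 11:35 AM on Jun 21.
Subtract 7 hours 46 minutes → departure 3:49 AM UTC on Jun 21.
New Almaty is UTC−5:00: 3:49 AM − 5:00 = 10:49 PM on Jun 20.

10:49 PM on Jun 20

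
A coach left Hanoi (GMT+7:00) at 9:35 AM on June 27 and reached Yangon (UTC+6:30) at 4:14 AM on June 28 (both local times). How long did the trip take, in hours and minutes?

Departure in UTC: 9:35 AM − 7:00 = 2:35 AM on Jun 27.
Arrival in UTC: 4:14 AM − 6:30 = 9:44 PM on Jun 27.
Elapsed = 9:44 PM − 2:35 AM = 19 hours 9 minutes.

19 hours 9 minutes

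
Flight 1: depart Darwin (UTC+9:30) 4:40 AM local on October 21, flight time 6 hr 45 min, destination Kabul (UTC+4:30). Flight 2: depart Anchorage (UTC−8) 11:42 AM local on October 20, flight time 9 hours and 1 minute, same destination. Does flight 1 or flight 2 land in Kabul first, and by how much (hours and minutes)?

the first, by 2 hours 48 minutes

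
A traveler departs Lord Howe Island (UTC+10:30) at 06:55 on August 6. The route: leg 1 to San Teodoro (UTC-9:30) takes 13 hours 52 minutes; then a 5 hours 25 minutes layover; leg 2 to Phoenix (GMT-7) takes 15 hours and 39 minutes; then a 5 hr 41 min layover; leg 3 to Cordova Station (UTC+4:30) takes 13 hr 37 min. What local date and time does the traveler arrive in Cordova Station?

07:09 on August 8

Convert departure to UTC: 06:55 − 10:30 = 20:25 UTC on Aug 5.
Add 13 hours and 52 minutes leg 1 → 10:17 UTC (Aug 6).
Add 5 hours 25 minutes layover in San Teodoro → 15:42 UTC.
Add 15 hours and 39 minutes leg 2 → 07:21 UTC (Aug 7).
Add 5 hours and 41 minutes layover in Phoenix → 13:02 UTC.
Add 13 hours and 37 minutes leg 3 → 02:39 UTC (Aug 8).
Cordova Station is UTC+4:30, so local arrival = 02:39 + 4:30 = 07:09 on Aug 8.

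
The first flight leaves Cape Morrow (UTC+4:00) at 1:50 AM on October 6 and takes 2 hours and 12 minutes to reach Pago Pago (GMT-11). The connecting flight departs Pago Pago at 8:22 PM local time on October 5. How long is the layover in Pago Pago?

Convert departure to UTC: 1:50 AM − 4:00 = 9:50 PM UTC on Oct 5.
Add 2 hours and 12 minutes flight time → 12:02 AM UTC (Oct 6).
Pago Pago is UTC−11:00, so local arrival = 12:02 AM − 11:00 = 1:02 PM on Oct 5.
Layover = 8:22 PM − 1:02 PM = 7 hours 20 minutes.

7 hours 20 minutes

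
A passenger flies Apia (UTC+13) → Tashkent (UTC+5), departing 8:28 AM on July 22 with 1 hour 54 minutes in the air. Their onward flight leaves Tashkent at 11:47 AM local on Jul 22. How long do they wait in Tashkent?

Convert departure to UTC: 8:28 AM − 13:00 = 7:28 PM UTC on Jul 21.
Add 1 hour 54 minutes flight time → 9:22 PM UTC.
Tashkent is UTC+5:00, so local arrival = 9:22 PM + 5:00 = 2:22 AM on Jul 22.
Layover = 11:47 AM − 2:22 AM = 9 hours 25 minutes.

9 hours 25 minutes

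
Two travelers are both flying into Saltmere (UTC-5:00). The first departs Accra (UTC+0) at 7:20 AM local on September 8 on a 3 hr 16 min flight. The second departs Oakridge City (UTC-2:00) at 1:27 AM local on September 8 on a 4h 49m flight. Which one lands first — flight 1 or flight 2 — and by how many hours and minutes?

the second, by 2 hours 20 minutes

Flight 1 departs at 7:20 AM UTC (Sep 8).
+3 hours 16 minutes → arrive 10:36 AM UTC on Sep 8.
Flight 2 in UTC: 1:27 AM + 2:00 = 3:27 AM on Sep 8.
+4 hours and 49 minutes → arrive 8:16 AM UTC on Sep 8.
Flight 2 lands earlier by 2 hours 20 minutes.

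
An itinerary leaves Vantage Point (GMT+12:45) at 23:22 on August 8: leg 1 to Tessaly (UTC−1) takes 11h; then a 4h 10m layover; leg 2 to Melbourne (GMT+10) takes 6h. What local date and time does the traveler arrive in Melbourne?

17:47 on August 9

Convert departure to UTC: 23:22 − 12:45 = 10:37 UTC on Aug 8.
Add 11 hours leg 1 → 21:37 UTC.
Add 4 hours 10 minutes layover in Tessaly → 01:47 UTC (Aug 9).
Add 6 hours leg 2 → 07:47 UTC.
Melbourne is UTC+10:00, so local arrival = 07:47 + 10:00 = 17:47 on Aug 9.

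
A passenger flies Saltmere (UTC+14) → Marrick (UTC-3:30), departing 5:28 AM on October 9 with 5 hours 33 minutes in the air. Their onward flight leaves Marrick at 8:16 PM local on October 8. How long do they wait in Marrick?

Convert departure to UTC: 5:28 AM − 14:00 = 3:28 PM UTC on Oct 8.
Add 5 hours 33 minutes flight time → 9:01 PM UTC.
Marrick is UTC−3:30, so local arrival = 9:01 PM − 3:30 = 5:31 PM on Oct 8.
Layover = 8:16 PM − 5:31 PM = 2 hours 45 minutes.

2 hours 45 minutes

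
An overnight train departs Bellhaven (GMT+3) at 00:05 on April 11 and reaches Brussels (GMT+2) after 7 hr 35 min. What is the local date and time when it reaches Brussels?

06:40 on April 11

Brussels is 1:00 behind Bellhaven.
After 7 hours and 35 minutes it is 07:40 in Bellhaven.
Shift by the zone difference: 07:40 − 1:00 = 06:40 on Apr 11 in Brussels.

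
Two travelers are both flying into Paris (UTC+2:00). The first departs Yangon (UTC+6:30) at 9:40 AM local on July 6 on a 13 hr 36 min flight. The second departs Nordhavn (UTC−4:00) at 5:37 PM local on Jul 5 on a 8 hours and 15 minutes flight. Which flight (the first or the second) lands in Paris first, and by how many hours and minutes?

Flight 1 in UTC: 9:40 AM − 6:30 = 3:10 AM on Jul 6.
+13 hours 36 minutes → arrive 4:46 PM UTC on Jul 6.
Flight 2 in UTC: 5:37 PM + 4:00 = 9:37 PM on Jul 5.
+8 hours and 15 minutes → arrive 5:52 AM UTC on Jul 6.
Flight 2 lands earlier by 10 hours 54 minutes.

the second, by 10 hours 54 minutes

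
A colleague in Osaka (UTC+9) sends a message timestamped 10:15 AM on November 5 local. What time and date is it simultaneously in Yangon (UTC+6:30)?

7:45 AM on Nov 5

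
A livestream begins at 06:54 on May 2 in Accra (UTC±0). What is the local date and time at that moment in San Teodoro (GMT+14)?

Accra is UTC+0 so that is 06:54 UTC.
San Teodoro is UTC+14:00: 06:54 + 14:00 = 20:54 on May 2.

20:54 on May 2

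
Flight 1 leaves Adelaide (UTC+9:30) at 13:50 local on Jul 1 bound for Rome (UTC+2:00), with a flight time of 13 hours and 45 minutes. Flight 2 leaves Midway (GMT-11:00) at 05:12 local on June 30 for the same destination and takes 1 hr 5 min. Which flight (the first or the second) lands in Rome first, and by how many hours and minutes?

Flight 1 in UTC: 13:50 − 9:30 = 04:20 on Jul 1.
+13 hours and 45 minutes → arrive 18:05 UTC on Jul 1.
Flight 2 in UTC: 05:12 + 11:00 = 16:12 on Jun 30.
+1 hour 5 minutes → arrive 17:17 UTC on Jun 30.
Flight 2 lands earlier by 24 hours 48 minutes.

the second, by 24 hours 48 minutes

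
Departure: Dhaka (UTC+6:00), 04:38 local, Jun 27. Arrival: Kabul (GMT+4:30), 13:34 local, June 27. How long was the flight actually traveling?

10 hours 26 minutes

Departure in UTC: 04:38 − 6:00 = 22:38 on Jun 26.
Arrival in UTC: 13:34 − 4:30 = 09:04 on Jun 27.
Elapsed = 09:04 − 22:38 (+1 day) = 10 hours 26 minutes.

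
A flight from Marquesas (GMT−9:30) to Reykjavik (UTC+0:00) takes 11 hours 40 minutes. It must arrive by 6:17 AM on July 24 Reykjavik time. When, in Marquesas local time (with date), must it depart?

9:07 AM on July 23

Target arrival is already UTC: 6:17 AM on Jul 24.
Subtract 11 hours and 40 minutes → departure 6:37 PM UTC on Jul 23.
Marquesas is UTC−9:30: 6:37 PM − 9:30 = 9:07 AM on Jul 23.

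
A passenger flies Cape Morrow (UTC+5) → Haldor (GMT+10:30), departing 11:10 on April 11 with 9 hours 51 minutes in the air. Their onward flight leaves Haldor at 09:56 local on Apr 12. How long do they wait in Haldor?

7 hours 25 minutes

Convert departure to UTC: 11:10 − 5:00 = 06:10 UTC on Apr 11.
Add 9 hours 51 minutes flight time → 16:01 UTC.
Haldor is UTC+10:30, so local arrival = 16:01 + 10:30 = 02:31 on Apr 12.
Layover = 09:56 − 02:31 = 7 hours 25 minutes.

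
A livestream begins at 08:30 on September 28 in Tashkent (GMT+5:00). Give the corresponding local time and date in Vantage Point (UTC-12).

Vantage Point is 17:00 behind Tashkent.
Shift by the zone difference: 08:30 − 17:00 = 15:30 on Sep 27 in Vantage Point.

15:30 on September 27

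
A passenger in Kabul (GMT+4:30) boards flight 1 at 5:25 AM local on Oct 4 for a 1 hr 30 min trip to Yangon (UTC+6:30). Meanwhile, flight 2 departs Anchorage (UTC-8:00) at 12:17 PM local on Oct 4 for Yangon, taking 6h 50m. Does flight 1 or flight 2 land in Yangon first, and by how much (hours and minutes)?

the first, by 24 hours 42 minutes

Flight 1 in UTC: 5:25 AM − 4:30 = 12:55 AM on Oct 4.
+1 hour and 30 minutes → arrive 2:25 AM UTC on Oct 4.
Flight 2 in UTC: 12:17 PM + 8:00 = 8:17 PM on Oct 4.
+6 hours and 50 minutes → arrive 3:07 AM UTC on Oct 5.
Flight 1 lands earlier by 24 hours 42 minutes.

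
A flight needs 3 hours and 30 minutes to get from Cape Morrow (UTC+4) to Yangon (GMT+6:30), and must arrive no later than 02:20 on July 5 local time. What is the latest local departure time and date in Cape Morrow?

20:20 on July 4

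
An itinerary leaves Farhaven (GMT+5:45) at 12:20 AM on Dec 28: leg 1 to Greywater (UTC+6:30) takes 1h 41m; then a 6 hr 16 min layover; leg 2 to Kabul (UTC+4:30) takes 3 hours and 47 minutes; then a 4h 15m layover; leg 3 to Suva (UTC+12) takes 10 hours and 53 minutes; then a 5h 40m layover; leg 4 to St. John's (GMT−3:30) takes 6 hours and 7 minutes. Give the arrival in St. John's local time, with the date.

Convert departure to UTC: 12:20 AM − 5:45 = 6:35 PM UTC on Dec 27.
Add 1 hour and 41 minutes leg 1 → 8:16 PM UTC.
Add 6 hours and 16 minutes layover in Greywater → 2:32 AM UTC (Dec 28).
Add 3 hours and 47 minutes leg 2 → 6:19 AM UTC.
Add 4 hours and 15 minutes layover in Kabul → 10:34 AM UTC.
Add 10 hours and 53 minutes leg 3 → 9:27 PM UTC.
Add 5 hours and 40 minutes layover in Suva → 3:07 AM UTC (Dec 29).
Add 6 hours 7 minutes leg 4 → 9:14 AM UTC.
St. John's is UTC−3:30, so local arrival = 9:14 AM − 3:30 = 5:44 AM on Dec 29.

5:44 AM on December 29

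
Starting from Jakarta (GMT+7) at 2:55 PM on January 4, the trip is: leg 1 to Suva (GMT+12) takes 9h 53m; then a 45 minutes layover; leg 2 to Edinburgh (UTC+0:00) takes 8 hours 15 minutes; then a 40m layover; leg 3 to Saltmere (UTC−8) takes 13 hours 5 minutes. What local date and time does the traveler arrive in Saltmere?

Convert departure to UTC: 2:55 PM − 7:00 = 7:55 AM UTC on Jan 4.
Add 9 hours and 53 minutes leg 1 → 5:48 PM UTC.
Add 45 minutes layover in Suva → 6:33 PM UTC.
Add 8 hours 15 minutes leg 2 → 2:48 AM UTC (Jan 5).
Add 40 minutes layover in Edinburgh → 3:28 AM UTC.
Add 13 hours 5 minutes leg 3 → 4:33 PM UTC.
Saltmere is UTC−8:00, so local arrival = 4:33 PM − 8:00 = 8:33 AM on Jan 5.

8:33 AM on January 5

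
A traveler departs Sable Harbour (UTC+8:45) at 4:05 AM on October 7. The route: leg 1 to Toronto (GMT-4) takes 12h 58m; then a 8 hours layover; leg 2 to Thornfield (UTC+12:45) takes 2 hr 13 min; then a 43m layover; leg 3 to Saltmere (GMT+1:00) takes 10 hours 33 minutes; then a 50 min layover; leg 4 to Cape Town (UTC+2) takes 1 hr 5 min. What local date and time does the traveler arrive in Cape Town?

9:42 AM on October 8

Convert departure to UTC: 4:05 AM − 8:45 = 7:20 PM UTC on Oct 6.
Add 12 hours 58 minutes leg 1 → 8:18 AM UTC (Oct 7).
Add 8 hours layover in Toronto → 4:18 PM UTC.
Add 2 hours and 13 minutes leg 2 → 6:31 PM UTC.
Add 43 minutes layover in Thornfield → 7:14 PM UTC.
Add 10 hours and 33 minutes leg 3 → 5:47 AM UTC (Oct 8).
Add 50 minutes layover in Saltmere → 6:37 AM UTC.
Add 1 hour and 5 minutes leg 4 → 7:42 AM UTC.
Cape Town is UTC+2:00, so local arrival = 7:42 AM + 2:00 = 9:42 AM on Oct 8.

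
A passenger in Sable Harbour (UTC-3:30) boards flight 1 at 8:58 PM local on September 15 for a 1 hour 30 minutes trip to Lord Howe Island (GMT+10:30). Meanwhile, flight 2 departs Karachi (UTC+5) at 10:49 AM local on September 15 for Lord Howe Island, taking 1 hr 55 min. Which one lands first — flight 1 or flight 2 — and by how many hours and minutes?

the second, by 18 hours 14 minutes

Flight 1 in UTC: 8:58 PM + 3:30 = 12:28 AM on Sep 16.
+1 hour and 30 minutes → arrive 1:58 AM UTC on Sep 16.
Flight 2 in UTC: 10:49 AM − 5:00 = 5:49 AM on Sep 15.
+1 hour and 55 minutes → arrive 7:44 AM UTC on Sep 15.
Flight 2 lands earlier by 18 hours 14 minutes.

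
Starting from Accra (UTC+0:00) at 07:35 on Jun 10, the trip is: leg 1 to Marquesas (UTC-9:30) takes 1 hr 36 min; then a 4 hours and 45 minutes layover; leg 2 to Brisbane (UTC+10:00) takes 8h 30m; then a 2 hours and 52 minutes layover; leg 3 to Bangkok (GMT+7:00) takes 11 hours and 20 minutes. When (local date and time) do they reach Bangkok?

19:38 on June 11

Accra is at UTC+0, so departure is already 07:35 UTC on Jun 10.
Add 1 hour 36 minutes leg 1 → 09:11 UTC.
Add 4 hours and 45 minutes layover in Marquesas → 13:56 UTC.
Add 8 hours and 30 minutes leg 2 → 22:26 UTC.
Add 2 hours 52 minutes layover in Brisbane → 01:18 UTC (Jun 11).
Add 11 hours 20 minutes leg 3 → 12:38 UTC.
Bangkok is UTC+7:00, so local arrival = 12:38 + 7:00 = 19:38 on Jun 11.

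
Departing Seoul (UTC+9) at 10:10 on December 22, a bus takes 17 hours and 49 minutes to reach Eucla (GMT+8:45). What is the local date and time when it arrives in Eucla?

Convert departure to UTC: 10:10 − 9:00 = 01:10 UTC on Dec 22.
Add 17 hours and 49 minutes travel time → 18:59 UTC.
Eucla is UTC+8:45, so local arrival = 18:59 + 8:45 = 03:44 on Dec 23.

03:44 on Dec 23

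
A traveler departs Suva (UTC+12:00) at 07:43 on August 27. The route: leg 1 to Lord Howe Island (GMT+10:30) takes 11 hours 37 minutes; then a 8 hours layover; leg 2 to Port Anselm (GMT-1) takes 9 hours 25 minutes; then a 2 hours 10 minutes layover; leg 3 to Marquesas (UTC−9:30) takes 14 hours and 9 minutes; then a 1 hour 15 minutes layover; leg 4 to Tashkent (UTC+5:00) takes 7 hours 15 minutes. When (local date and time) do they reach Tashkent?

Convert departure to UTC: 07:43 − 12:00 = 19:43 UTC on Aug 26.
Add 11 hours 37 minutes leg 1 → 07:20 UTC (Aug 27).
Add 8 hours layover in Lord Howe Island → 15:20 UTC.
Add 9 hours and 25 minutes leg 2 → 00:45 UTC (Aug 28).
Add 2 hours and 10 minutes layover in Port Anselm → 02:55 UTC.
Add 14 hours 9 minutes leg 3 → 17:04 UTC.
Add 1 hour and 15 minutes layover in Marquesas → 18:19 UTC.
Add 7 hours 15 minutes leg 4 → 01:34 UTC (Aug 29).
Tashkent is UTC+5:00, so local arrival = 01:34 + 5:00 = 06:34 on Aug 29.

06:34 on August 29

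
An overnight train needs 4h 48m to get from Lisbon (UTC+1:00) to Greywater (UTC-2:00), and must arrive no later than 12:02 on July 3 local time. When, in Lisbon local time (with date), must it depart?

Target arrival in UTC: 12:02 + 2:00 = 14:02 on Jul 3.
Subtract 4 hours and 48 minutes → departure 09:14 UTC on Jul 3.
Lisbon is UTC+1:00: 09:14 + 1:00 = 10:14 on Jul 3.

10:14 on July 3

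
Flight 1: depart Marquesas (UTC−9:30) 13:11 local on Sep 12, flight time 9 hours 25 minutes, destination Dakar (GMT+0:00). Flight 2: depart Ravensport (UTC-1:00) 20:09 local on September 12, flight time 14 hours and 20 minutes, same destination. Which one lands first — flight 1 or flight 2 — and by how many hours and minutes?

the first, by 3 hours 23 minutes

Flight 1 in UTC: 13:11 + 9:30 = 22:41 on Sep 12.
+9 hours 25 minutes → arrive 08:06 UTC on Sep 13.
Flight 2 in UTC: 20:09 + 1:00 = 21:09 on Sep 12.
+14 hours 20 minutes → arrive 11:29 UTC on Sep 13.
Flight 1 lands earlier by 3 hours 23 minutes.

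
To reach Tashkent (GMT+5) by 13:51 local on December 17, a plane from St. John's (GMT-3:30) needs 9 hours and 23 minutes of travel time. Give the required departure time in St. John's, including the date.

Target arrival in UTC: 13:51 − 5:00 = 08:51 on Dec 17.
Subtract 9 hours and 23 minutes → departure 23:28 UTC on Dec 16.
St. John's is UTC−3:30: 23:28 − 3:30 = 19:58 on Dec 16.

19:58 on Dec 16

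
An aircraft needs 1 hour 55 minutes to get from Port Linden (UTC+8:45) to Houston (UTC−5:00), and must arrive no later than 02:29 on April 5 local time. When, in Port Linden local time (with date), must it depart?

14:19 on April 5

Target arrival in UTC: 02:29 + 5:00 = 07:29 on Apr 5.
Subtract 1 hour and 55 minutes → departure 05:34 UTC on Apr 5.
Port Linden is UTC+8:45: 05:34 + 8:45 = 14:19 on Apr 5.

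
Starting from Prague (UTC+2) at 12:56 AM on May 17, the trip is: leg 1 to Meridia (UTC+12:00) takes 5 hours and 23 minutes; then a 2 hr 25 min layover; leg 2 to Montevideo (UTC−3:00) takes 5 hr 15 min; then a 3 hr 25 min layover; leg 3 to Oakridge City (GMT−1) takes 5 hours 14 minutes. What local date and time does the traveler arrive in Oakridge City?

7:38 PM on May 17

Convert departure to UTC: 12:56 AM − 2:00 = 10:56 PM UTC on May 16.
Add 5 hours 23 minutes leg 1 → 4:19 AM UTC (May 17).
Add 2 hours and 25 minutes layover in Meridia → 6:44 AM UTC.
Add 5 hours and 15 minutes leg 2 → 11:59 AM UTC.
Add 3 hours and 25 minutes layover in Montevideo → 3:24 PM UTC.
Add 5 hours 14 minutes leg 3 → 8:38 PM UTC.
Oakridge City is UTC−1:00, so local arrival = 8:38 PM − 1:00 = 7:38 PM on May 17.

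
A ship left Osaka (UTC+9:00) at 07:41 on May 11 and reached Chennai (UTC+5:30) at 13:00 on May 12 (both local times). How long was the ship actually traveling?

32 hours 49 minutes

Chennai is 3:30 behind Osaka.
Clock-face elapsed time (ignoring zones) is 29 hours 19 minutes.
Actual elapsed = 29 hours 19 minutes + 3:30 = 32 hours 49 minutes.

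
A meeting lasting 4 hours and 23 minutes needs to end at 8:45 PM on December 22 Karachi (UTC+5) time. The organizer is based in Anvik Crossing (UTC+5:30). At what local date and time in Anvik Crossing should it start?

4:52 PM on December 22

Target end time in UTC: 8:45 PM − 5:00 = 3:45 PM on Dec 22.
Subtract 4 hours 23 minutes → start 11:22 AM UTC on Dec 22.
Anvik Crossing is UTC+5:30: 11:22 AM + 5:30 = 4:52 PM on Dec 22.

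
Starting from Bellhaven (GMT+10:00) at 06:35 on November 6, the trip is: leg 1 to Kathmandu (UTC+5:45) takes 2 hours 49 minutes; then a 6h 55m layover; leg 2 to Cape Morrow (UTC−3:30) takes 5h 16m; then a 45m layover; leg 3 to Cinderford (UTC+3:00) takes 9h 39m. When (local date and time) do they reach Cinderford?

00:59 on November 7

Convert departure to UTC: 06:35 − 10:00 = 20:35 UTC on Nov 5.
Add 2 hours 49 minutes leg 1 → 23:24 UTC.
Add 6 hours and 55 minutes layover in Kathmandu → 06:19 UTC (Nov 6).
Add 5 hours and 16 minutes leg 2 → 11:35 UTC.
Add 45 minutes layover in Cape Morrow → 12:20 UTC.
Add 9 hours 39 minutes leg 3 → 21:59 UTC.
Cinderford is UTC+3:00, so local arrival = 21:59 + 3:00 = 00:59 on Nov 7.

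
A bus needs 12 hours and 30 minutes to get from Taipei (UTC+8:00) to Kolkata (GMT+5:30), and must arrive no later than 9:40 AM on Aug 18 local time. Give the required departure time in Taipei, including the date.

11:40 PM on Aug 17

Target arrival in UTC: 9:40 AM − 5:30 = 4:10 AM on Aug 18.
Subtract 12 hours and 30 minutes → departure 3:40 PM UTC on Aug 17.
Taipei is UTC+8:00: 3:40 PM + 8:00 = 11:40 PM on Aug 17.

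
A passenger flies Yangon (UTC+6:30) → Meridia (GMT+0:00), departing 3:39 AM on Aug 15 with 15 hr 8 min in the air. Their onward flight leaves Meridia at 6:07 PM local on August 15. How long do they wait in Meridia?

Convert departure to UTC: 3:39 AM − 6:30 = 9:09 PM UTC on Aug 14.
Add 15 hours and 8 minutes flight time → 12:17 PM UTC (Aug 15).
Meridia is UTC+0, so local arrival is the same: 12:17 PM on Aug 15.
Layover = 6:07 PM − 12:17 PM = 5 hours 50 minutes.

5 hours 50 minutes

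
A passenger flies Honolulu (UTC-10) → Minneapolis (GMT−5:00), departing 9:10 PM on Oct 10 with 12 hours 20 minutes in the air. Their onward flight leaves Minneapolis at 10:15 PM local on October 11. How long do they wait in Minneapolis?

7 hours 45 minutes

Convert departure to UTC: 9:10 PM + 10:00 = 7:10 AM UTC on Oct 11.
Add 12 hours 20 minutes flight time → 7:30 PM UTC.
Minneapolis is UTC−5:00, so local arrival = 7:30 PM − 5:00 = 2:30 PM on Oct 11.
Layover = 10:15 PM − 2:30 PM = 7 hours 45 minutes.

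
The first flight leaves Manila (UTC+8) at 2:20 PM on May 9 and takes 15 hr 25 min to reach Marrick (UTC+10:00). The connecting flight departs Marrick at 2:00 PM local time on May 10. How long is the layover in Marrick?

Convert departure to UTC: 2:20 PM − 8:00 = 6:20 AM UTC on May 9.
Add 15 hours 25 minutes flight time → 9:45 PM UTC.
Marrick is UTC+10:00, so local arrival = 9:45 PM + 10:00 = 7:45 AM on May 10.
Layover = 2:00 PM − 7:45 AM = 6 hours 15 minutes.

6 hours 15 minutes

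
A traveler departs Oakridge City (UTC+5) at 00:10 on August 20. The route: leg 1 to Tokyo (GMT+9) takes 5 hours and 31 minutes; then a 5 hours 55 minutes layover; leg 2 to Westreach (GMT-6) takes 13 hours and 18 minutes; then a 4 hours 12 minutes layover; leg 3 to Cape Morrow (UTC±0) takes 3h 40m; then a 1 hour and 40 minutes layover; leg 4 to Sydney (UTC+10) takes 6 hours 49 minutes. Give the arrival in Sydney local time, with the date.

Convert departure to UTC: 00:10 − 5:00 = 19:10 UTC on Aug 19.
Add 5 hours and 31 minutes leg 1 → 00:41 UTC (Aug 20).
Add 5 hours and 55 minutes layover in Tokyo → 06:36 UTC.
Add 13 hours 18 minutes leg 2 → 19:54 UTC.
Add 4 hours and 12 minutes layover in Westreach → 00:06 UTC (Aug 21).
Add 3 hours 40 minutes leg 3 → 03:46 UTC.
Add 1 hour and 40 minutes layover in Cape Morrow → 05:26 UTC.
Add 6 hours and 49 minutes leg 4 → 12:15 UTC.
Sydney is UTC+10:00, so local arrival = 12:15 + 10:00 = 22:15 on Aug 21.

22:15 on August 21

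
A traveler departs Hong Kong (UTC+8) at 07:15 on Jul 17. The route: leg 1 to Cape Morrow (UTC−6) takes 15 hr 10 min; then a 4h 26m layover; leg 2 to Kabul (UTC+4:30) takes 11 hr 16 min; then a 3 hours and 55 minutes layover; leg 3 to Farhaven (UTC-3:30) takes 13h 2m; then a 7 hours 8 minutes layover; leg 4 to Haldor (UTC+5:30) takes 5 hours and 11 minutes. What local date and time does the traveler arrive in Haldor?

16:53 on July 19

Convert departure to UTC: 07:15 − 8:00 = 23:15 UTC on Jul 16.
Add 15 hours and 10 minutes leg 1 → 14:25 UTC (Jul 17).
Add 4 hours 26 minutes layover in Cape Morrow → 18:51 UTC.
Add 11 hours and 16 minutes leg 2 → 06:07 UTC (Jul 18).
Add 3 hours 55 minutes layover in Kabul → 10:02 UTC.
Add 13 hours 2 minutes leg 3 → 23:04 UTC.
Add 7 hours and 8 minutes layover in Farhaven → 06:12 UTC (Jul 19).
Add 5 hours and 11 minutes leg 4 → 11:23 UTC.
Haldor is UTC+5:30, so local arrival = 11:23 + 5:30 = 16:53 on Jul 19.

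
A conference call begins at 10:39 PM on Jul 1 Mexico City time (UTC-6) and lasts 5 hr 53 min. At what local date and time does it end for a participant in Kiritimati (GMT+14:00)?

Convert start to UTC: 10:39 PM + 6:00 = 4:39 AM UTC on Jul 2.
Add 5 hours and 53 minutes duration → 10:32 AM UTC.
Kiritimati is UTC+14:00, so local end time = 10:32 AM + 14:00 = 12:32 AM on Jul 3.

12:32 AM on July 3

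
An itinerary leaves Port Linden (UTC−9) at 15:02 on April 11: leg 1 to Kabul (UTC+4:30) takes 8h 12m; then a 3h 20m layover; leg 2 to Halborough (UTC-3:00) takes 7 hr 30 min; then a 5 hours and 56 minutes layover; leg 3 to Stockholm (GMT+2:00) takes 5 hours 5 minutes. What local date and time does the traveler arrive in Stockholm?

08:05 on Apr 13

Convert departure to UTC: 15:02 + 9:00 = 00:02 UTC on Apr 12.
Add 8 hours 12 minutes leg 1 → 08:14 UTC.
Add 3 hours 20 minutes layover in Kabul → 11:34 UTC.
Add 7 hours 30 minutes leg 2 → 19:04 UTC.
Add 5 hours 56 minutes layover in Halborough → 01:00 UTC (Apr 13).
Add 5 hours 5 minutes leg 3 → 06:05 UTC.
Stockholm is UTC+2:00, so local arrival = 06:05 + 2:00 = 08:05 on Apr 13.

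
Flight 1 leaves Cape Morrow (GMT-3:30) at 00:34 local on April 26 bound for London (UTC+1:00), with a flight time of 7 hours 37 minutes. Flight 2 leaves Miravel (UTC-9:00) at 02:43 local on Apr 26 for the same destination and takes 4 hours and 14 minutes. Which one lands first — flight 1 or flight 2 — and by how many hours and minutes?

the first, by 4 hours 16 minutes

Flight 1 in UTC: 00:34 + 3:30 = 04:04 on Apr 26.
+7 hours 37 minutes → arrive 11:41 UTC on Apr 26.
Flight 2 in UTC: 02:43 + 9:00 = 11:43 on Apr 26.
+4 hours 14 minutes → arrive 15:57 UTC on Apr 26.
Flight 1 lands earlier by 4 hours 16 minutes.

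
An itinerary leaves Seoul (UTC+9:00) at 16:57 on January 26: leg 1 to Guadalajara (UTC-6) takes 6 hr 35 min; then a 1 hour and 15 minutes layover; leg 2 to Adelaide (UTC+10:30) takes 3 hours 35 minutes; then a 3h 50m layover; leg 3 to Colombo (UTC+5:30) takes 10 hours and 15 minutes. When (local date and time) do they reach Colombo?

14:57 on January 27

Convert departure to UTC: 16:57 − 9:00 = 07:57 UTC on Jan 26.
Add 6 hours 35 minutes leg 1 → 14:32 UTC.
Add 1 hour and 15 minutes layover in Guadalajara → 15:47 UTC.
Add 3 hours and 35 minutes leg 2 → 19:22 UTC.
Add 3 hours and 50 minutes layover in Adelaide → 23:12 UTC.
Add 10 hours 15 minutes leg 3 → 09:27 UTC (Jan 27).
Colombo is UTC+5:30, so local arrival = 09:27 + 5:30 = 14:57 on Jan 27.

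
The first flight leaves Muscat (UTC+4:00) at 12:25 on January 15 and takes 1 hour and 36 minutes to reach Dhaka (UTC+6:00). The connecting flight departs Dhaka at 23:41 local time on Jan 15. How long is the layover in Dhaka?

Convert departure to UTC: 12:25 − 4:00 = 08:25 UTC on Jan 15.
Add 1 hour 36 minutes flight time → 10:01 UTC.
Dhaka is UTC+6:00, so local arrival = 10:01 + 6:00 = 16:01 on Jan 15.
Layover = 23:41 − 16:01 = 7 hours 40 minutes.

7 hours 40 minutes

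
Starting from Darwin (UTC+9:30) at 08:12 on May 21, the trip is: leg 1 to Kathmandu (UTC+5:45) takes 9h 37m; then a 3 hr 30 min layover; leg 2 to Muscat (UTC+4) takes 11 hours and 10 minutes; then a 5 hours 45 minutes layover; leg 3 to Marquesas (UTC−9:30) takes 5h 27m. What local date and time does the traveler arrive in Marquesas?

00:41 on May 22

Convert departure to UTC: 08:12 − 9:30 = 22:42 UTC on May 20.
Add 9 hours 37 minutes leg 1 → 08:19 UTC (May 21).
Add 3 hours and 30 minutes layover in Kathmandu → 11:49 UTC.
Add 11 hours 10 minutes leg 2 → 22:59 UTC.
Add 5 hours 45 minutes layover in Muscat → 04:44 UTC (May 22).
Add 5 hours 27 minutes leg 3 → 10:11 UTC.
Marquesas is UTC−9:30, so local arrival = 10:11 − 9:30 = 00:41 on May 22.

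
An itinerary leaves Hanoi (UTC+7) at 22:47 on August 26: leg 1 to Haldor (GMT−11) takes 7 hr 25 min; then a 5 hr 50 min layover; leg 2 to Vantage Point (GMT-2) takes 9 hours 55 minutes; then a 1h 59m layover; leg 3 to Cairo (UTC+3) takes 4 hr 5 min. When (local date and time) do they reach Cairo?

00:01 on Aug 28

Convert departure to UTC: 22:47 − 7:00 = 15:47 UTC on Aug 26.
Add 7 hours and 25 minutes leg 1 → 23:12 UTC.
Add 5 hours and 50 minutes layover in Haldor → 05:02 UTC (Aug 27).
Add 9 hours and 55 minutes leg 2 → 14:57 UTC.
Add 1 hour 59 minutes layover in Vantage Point → 16:56 UTC.
Add 4 hours 5 minutes leg 3 → 21:01 UTC.
Cairo is UTC+3:00, so local arrival = 21:01 + 3:00 = 00:01 on Aug 28.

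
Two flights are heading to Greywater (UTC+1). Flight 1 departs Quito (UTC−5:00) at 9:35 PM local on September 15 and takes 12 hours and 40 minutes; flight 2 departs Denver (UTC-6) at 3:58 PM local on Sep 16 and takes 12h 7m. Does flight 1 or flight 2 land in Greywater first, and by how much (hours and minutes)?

the first, by 18 hours 50 minutes

Flight 1 in UTC: 9:35 PM + 5:00 = 2:35 AM on Sep 16.
+12 hours 40 minutes → arrive 3:15 PM UTC on Sep 16.
Flight 2 in UTC: 3:58 PM + 6:00 = 9:58 PM on Sep 16.
+12 hours 7 minutes → arrive 10:05 AM UTC on Sep 17.
Flight 1 lands earlier by 18 hours 50 minutes.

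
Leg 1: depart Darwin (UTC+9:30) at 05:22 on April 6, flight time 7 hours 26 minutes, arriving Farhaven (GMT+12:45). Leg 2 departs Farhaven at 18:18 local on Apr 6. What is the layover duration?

2 hours 15 minutes

Convert departure to UTC: 05:22 − 9:30 = 19:52 UTC on Apr 5.
Add 7 hours and 26 minutes flight time → 03:18 UTC (Apr 6).
Farhaven is UTC+12:45, so local arrival = 03:18 + 12:45 = 16:03 on Apr 6.
Layover = 18:18 − 16:03 = 2 hours 15 minutes.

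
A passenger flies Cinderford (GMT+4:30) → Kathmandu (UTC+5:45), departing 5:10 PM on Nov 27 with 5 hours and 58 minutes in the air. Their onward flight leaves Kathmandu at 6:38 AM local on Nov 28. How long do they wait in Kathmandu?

Convert departure to UTC: 5:10 PM − 4:30 = 12:40 PM UTC on Nov 27.
Add 5 hours and 58 minutes flight time → 6:38 PM UTC.
Kathmandu is UTC+5:45, so local arrival = 6:38 PM + 5:45 = 12:23 AM on Nov 28.
Layover = 6:38 AM − 12:23 AM = 6 hours 15 minutes.

6 hours 15 minutes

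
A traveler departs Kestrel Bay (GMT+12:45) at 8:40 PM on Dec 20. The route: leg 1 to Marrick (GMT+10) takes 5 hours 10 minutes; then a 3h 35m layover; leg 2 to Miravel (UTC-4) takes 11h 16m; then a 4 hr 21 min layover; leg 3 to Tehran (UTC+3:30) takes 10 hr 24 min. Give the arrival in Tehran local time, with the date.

Convert departure to UTC: 8:40 PM − 12:45 = 7:55 AM UTC on Dec 20.
Add 5 hours 10 minutes leg 1 → 1:05 PM UTC.
Add 3 hours 35 minutes layover in Marrick → 4:40 PM UTC.
Add 11 hours 16 minutes leg 2 → 3:56 AM UTC (Dec 21).
Add 4 hours and 21 minutes layover in Miravel → 8:17 AM UTC.
Add 10 hours and 24 minutes leg 3 → 6:41 PM UTC.
Tehran is UTC+3:30, so local arrival = 6:41 PM + 3:30 = 10:11 PM on Dec 21.

10:11 PM on Dec 21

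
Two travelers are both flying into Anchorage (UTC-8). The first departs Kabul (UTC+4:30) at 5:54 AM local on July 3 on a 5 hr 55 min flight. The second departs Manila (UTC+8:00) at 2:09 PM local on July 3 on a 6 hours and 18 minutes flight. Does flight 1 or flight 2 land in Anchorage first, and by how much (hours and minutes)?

Flight 1 in UTC: 5:54 AM − 4:30 = 1:24 AM on Jul 3.
+5 hours and 55 minutes → arrive 7:19 AM UTC on Jul 3.
Flight 2 in UTC: 2:09 PM − 8:00 = 6:09 AM on Jul 3.
+6 hours and 18 minutes → arrive 12:27 PM UTC on Jul 3.
Flight 1 lands earlier by 5 hours 8 minutes.

the first, by 5 hours 8 minutes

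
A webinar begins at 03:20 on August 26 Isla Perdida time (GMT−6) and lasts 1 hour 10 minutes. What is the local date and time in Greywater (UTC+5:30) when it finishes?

16:00 on August 26

Convert start to UTC: 03:20 + 6:00 = 09:20 UTC on Aug 26.
Add 1 hour 10 minutes duration → 10:30 UTC.
Greywater is UTC+5:30, so local end time = 10:30 + 5:30 = 16:00 on Aug 26.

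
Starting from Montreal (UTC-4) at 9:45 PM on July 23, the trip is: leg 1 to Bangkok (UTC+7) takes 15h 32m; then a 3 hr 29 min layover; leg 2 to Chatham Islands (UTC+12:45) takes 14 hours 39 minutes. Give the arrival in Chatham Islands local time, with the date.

Convert departure to UTC: 9:45 PM + 4:00 = 1:45 AM UTC on Jul 24.
Add 15 hours 32 minutes leg 1 → 5:17 PM UTC.
Add 3 hours and 29 minutes layover in Bangkok → 8:46 PM UTC.
Add 14 hours and 39 minutes leg 2 → 11:25 AM UTC (Jul 25).
Chatham Islands is UTC+12:45, so local arrival = 11:25 AM + 12:45 = 12:10 AM on Jul 26.

12:10 AM on July 26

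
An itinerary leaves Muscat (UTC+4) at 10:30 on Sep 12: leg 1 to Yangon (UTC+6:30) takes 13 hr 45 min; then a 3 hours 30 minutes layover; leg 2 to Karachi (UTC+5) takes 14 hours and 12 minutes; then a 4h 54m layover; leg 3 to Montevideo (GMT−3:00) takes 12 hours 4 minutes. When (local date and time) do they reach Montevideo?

03:55 on September 14

Convert departure to UTC: 10:30 − 4:00 = 06:30 UTC on Sep 12.
Add 13 hours and 45 minutes leg 1 → 20:15 UTC.
Add 3 hours and 30 minutes layover in Yangon → 23:45 UTC.
Add 14 hours 12 minutes leg 2 → 13:57 UTC (Sep 13).
Add 4 hours and 54 minutes layover in Karachi → 18:51 UTC.
Add 12 hours 4 minutes leg 3 → 06:55 UTC (Sep 14).
Montevideo is UTC−3:00, so local arrival = 06:55 − 3:00 = 03:55 on Sep 14.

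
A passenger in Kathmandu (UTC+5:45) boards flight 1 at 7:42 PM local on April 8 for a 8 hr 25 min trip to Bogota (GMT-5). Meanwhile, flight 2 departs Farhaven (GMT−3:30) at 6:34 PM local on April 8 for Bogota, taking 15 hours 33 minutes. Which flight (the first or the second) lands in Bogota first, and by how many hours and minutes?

the first, by 15 hours 15 minutes

Flight 1 in UTC: 7:42 PM − 5:45 = 1:57 PM on Apr 8.
+8 hours 25 minutes → arrive 10:22 PM UTC on Apr 8.
Flight 2 in UTC: 6:34 PM + 3:30 = 10:04 PM on Apr 8.
+15 hours and 33 minutes → arrive 1:37 PM UTC on Apr 9.
Flight 1 lands earlier by 15 hours 15 minutes.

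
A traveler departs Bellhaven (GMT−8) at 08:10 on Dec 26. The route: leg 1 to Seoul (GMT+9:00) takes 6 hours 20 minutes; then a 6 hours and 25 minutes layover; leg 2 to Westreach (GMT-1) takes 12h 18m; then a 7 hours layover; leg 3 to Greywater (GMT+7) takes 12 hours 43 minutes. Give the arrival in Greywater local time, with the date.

19:56 on December 28

Convert departure to UTC: 08:10 + 8:00 = 16:10 UTC on Dec 26.
Add 6 hours and 20 minutes leg 1 → 22:30 UTC.
Add 6 hours 25 minutes layover in Seoul → 04:55 UTC (Dec 27).
Add 12 hours and 18 minutes leg 2 → 17:13 UTC.
Add 7 hours layover in Westreach → 00:13 UTC (Dec 28).
Add 12 hours and 43 minutes leg 3 → 12:56 UTC.
Greywater is UTC+7:00, so local arrival = 12:56 + 7:00 = 19:56 on Dec 28.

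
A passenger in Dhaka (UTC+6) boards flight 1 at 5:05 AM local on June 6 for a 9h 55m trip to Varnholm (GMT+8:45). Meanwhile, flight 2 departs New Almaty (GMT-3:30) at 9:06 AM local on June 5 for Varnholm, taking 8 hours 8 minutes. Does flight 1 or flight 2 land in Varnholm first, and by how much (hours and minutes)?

the second, by 12 hours 16 minutes

Flight 1 in UTC: 5:05 AM − 6:00 = 11:05 PM on Jun 5.
+9 hours and 55 minutes → arrive 9:00 AM UTC on Jun 6.
Flight 2 in UTC: 9:06 AM + 3:30 = 12:36 PM on Jun 5.
+8 hours 8 minutes → arrive 8:44 PM UTC on Jun 5.
Flight 2 lands earlier by 12 hours 16 minutes.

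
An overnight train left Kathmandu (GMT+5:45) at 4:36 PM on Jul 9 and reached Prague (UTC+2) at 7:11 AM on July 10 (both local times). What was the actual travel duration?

Prague is 3:45 behind Kathmandu.
Clock-face elapsed time (ignoring zones) is 14 hours 35 minutes.
Actual elapsed = 14 hours 35 minutes + 3:45 = 18 hours 20 minutes.

18 hours 20 minutes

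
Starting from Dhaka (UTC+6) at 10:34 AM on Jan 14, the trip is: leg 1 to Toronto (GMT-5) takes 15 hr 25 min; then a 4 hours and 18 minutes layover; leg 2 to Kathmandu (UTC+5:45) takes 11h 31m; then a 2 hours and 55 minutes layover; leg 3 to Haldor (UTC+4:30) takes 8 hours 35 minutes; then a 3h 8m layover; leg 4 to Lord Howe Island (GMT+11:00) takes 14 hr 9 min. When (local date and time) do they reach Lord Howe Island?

3:35 AM on January 17

Convert departure to UTC: 10:34 AM − 6:00 = 4:34 AM UTC on Jan 14.
Add 15 hours 25 minutes leg 1 → 7:59 PM UTC.
Add 4 hours and 18 minutes layover in Toronto → 12:17 AM UTC (Jan 15).
Add 11 hours 31 minutes leg 2 → 11:48 AM UTC.
Add 2 hours and 55 minutes layover in Kathmandu → 2:43 PM UTC.
Add 8 hours 35 minutes leg 3 → 11:18 PM UTC.
Add 3 hours 8 minutes layover in Haldor → 2:26 AM UTC (Jan 16).
Add 14 hours and 9 minutes leg 4 → 4:35 PM UTC.
Lord Howe Island is UTC+11:00, so local arrival = 4:35 PM + 11:00 = 3:35 AM on Jan 17.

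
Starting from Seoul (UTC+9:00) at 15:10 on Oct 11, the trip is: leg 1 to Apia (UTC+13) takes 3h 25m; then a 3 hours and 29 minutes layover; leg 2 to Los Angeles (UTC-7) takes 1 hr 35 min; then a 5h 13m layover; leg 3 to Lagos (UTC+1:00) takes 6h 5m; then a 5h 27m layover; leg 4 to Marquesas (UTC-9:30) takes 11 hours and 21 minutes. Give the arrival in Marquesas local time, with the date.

Convert departure to UTC: 15:10 − 9:00 = 06:10 UTC on Oct 11.
Add 3 hours and 25 minutes leg 1 → 09:35 UTC.
Add 3 hours and 29 minutes layover in Apia → 13:04 UTC.
Add 1 hour and 35 minutes leg 2 → 14:39 UTC.
Add 5 hours 13 minutes layover in Los Angeles → 19:52 UTC.
Add 6 hours and 5 minutes leg 3 → 01:57 UTC (Oct 12).
Add 5 hours and 27 minutes layover in Lagos → 07:24 UTC.
Add 11 hours 21 minutes leg 4 → 18:45 UTC.
Marquesas is UTC−9:30, so local arrival = 18:45 − 9:30 = 09:15 on Oct 12.

09:15 on October 12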